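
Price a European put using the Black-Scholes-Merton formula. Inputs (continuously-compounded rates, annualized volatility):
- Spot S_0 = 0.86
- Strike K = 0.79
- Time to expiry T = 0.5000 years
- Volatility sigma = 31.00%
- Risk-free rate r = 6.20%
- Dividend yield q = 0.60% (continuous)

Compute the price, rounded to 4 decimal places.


d1 = (ln(S/K) + (r - q + 0.5*sigma^2) * T) / (sigma * sqrt(T)) = 0.62464647
d2 = d1 - sigma * sqrt(T) = 0.40544337
exp(-rT) = 0.96947557; exp(-qT) = 0.99700450
P = K * exp(-rT) * N(-d2) - S_0 * exp(-qT) * N(-d1)
N(-d1) = 0.26610156; N(-d2) = 0.34257582
P = 0.7900 * 0.96947557 * 0.34257582 - 0.8600 * 0.99700450 * 0.26610156 = 0.0342

Answer: Price = 0.0342


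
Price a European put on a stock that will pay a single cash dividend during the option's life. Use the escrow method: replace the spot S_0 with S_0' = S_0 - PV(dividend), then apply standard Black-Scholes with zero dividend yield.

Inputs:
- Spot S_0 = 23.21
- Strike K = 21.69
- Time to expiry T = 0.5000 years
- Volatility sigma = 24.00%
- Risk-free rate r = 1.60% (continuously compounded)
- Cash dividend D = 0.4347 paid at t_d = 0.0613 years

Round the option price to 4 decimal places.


PV(D) = D * exp(-r * t_d) = 0.4347 * 0.99901968 = 0.43427386
S_0' = S_0 - PV(D) = 23.2100 - 0.43427386 = 22.77572614
d1 = (ln(S_0'/K) + (r + sigma^2/2)*T) / (sigma*sqrt(T)) = 0.41980930
d2 = d1 - sigma*sqrt(T) = 0.25010368
exp(-rT) = 0.99203191
N(-d1) = 0.33731238; N(-d2) = 0.40125359
P = K * exp(-rT) * N(-d2) - S_0' * N(-d1) = 21.6900 * 0.99203191 * 0.40125359 - 22.77572614 * 0.33731238 = 0.9513

Answer: Price = 0.9513


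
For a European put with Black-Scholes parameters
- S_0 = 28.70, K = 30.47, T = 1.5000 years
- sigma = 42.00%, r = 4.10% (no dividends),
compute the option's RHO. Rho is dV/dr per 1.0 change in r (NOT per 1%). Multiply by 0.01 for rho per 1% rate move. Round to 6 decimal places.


Answer: Rho = -25.797806

Derivation:
d1 = 0.2604128942; d2 = -0.2539799518
phi(d1) = 0.3856419345; exp(-qT) = 1.0000000000; exp(-rT) = 0.9403529457
N(-d2) = 0.6002444767
Rho = -K*T*exp(-rT)*N(-d2) = -30.4700 * 1.5000 * 0.9403529457 * 0.6002444767 = -25.797806


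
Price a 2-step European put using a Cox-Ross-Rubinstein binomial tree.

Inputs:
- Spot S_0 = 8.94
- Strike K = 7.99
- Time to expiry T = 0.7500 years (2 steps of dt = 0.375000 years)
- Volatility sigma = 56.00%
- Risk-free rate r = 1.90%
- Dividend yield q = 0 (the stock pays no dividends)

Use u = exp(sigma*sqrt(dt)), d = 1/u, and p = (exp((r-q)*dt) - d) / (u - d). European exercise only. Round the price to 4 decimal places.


dt = T/N = 0.375000
u = exp(sigma*sqrt(dt)) = 1.409068; d = 1/u = 0.709689
p = (exp((r-q)*dt) - d) / (u - d) = 0.425322
Discount per step: exp(-r*dt) = 0.992900
Stock lattice S(k, i) with i counting down-moves:
  k=0: S(0,0) = 8.9400
  k=1: S(1,0) = 12.5971; S(1,1) = 6.3446
  k=2: S(2,0) = 17.7501; S(2,1) = 8.9400; S(2,2) = 4.5027
Terminal payoffs V(N, i) = max(K - S_T, 0):
  V(2,0) = 0.000000; V(2,1) = 0.000000; V(2,2) = 3.487294
Backward induction: V(k, i) = exp(-r*dt) * [p * V(k+1, i) + (1-p) * V(k+1, i+1)].
  V(1,0) = exp(-r*dt) * [p*0.000000 + (1-p)*0.000000] = 0.000000
  V(1,1) = exp(-r*dt) * [p*0.000000 + (1-p)*3.487294] = 1.989842
  V(0,0) = exp(-r*dt) * [p*0.000000 + (1-p)*1.989842] = 1.135399

Answer: Price = V(0,0) = 1.1354


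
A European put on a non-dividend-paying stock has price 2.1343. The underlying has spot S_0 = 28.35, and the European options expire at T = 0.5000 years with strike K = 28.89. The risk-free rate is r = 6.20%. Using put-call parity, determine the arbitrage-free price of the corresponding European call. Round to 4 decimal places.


Answer: Call price = 2.4762

Derivation:
Put-call parity: C - P = S_0 * exp(-qT) - K * exp(-rT).
S_0 * exp(-qT) = 28.3500 * 1.00000000 = 28.35000000
K * exp(-rT) = 28.8900 * 0.96947557 = 28.00814931
C = P + S*exp(-qT) - K*exp(-rT)
C = 2.1343 + 28.35000000 - 28.00814931 = 2.4762


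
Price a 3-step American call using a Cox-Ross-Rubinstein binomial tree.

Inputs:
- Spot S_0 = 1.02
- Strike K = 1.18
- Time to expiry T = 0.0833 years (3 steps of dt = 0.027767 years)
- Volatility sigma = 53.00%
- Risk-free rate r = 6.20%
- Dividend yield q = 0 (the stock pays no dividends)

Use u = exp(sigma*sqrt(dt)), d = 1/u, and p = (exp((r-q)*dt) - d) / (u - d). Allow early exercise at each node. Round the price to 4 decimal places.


dt = T/N = 0.027767
u = exp(sigma*sqrt(dt)) = 1.092333; d = 1/u = 0.915472
p = (exp((r-q)*dt) - d) / (u - d) = 0.487678
Discount per step: exp(-r*dt) = 0.998280
Stock lattice S(k, i) with i counting down-moves:
  k=0: S(0,0) = 1.0200
  k=1: S(1,0) = 1.1142; S(1,1) = 0.9338
  k=2: S(2,0) = 1.2171; S(2,1) = 1.0200; S(2,2) = 0.8549
  k=3: S(3,0) = 1.3294; S(3,1) = 1.1142; S(3,2) = 0.9338; S(3,3) = 0.7826
Terminal payoffs V(N, i) = max(S_T - K, 0):
  V(3,0) = 0.149429; V(3,1) = 0.000000; V(3,2) = 0.000000; V(3,3) = 0.000000
Backward induction: V(k, i) = exp(-r*dt) * [p * V(k+1, i) + (1-p) * V(k+1, i+1)]; then take max(V_cont, immediate exercise) for American.
  V(2,0) = exp(-r*dt) * [p*0.149429 + (1-p)*0.000000] = 0.072748; exercise = 0.037055; V(2,0) = max -> 0.072748
  V(2,1) = exp(-r*dt) * [p*0.000000 + (1-p)*0.000000] = 0.000000; exercise = 0.000000; V(2,1) = max -> 0.000000
  V(2,2) = exp(-r*dt) * [p*0.000000 + (1-p)*0.000000] = 0.000000; exercise = 0.000000; V(2,2) = max -> 0.000000
  V(1,0) = exp(-r*dt) * [p*0.072748 + (1-p)*0.000000] = 0.035416; exercise = 0.000000; V(1,0) = max -> 0.035416
  V(1,1) = exp(-r*dt) * [p*0.000000 + (1-p)*0.000000] = 0.000000; exercise = 0.000000; V(1,1) = max -> 0.000000
  V(0,0) = exp(-r*dt) * [p*0.035416 + (1-p)*0.000000] = 0.017242; exercise = 0.000000; V(0,0) = max -> 0.017242

Answer: Price = V(0,0) = 0.0172


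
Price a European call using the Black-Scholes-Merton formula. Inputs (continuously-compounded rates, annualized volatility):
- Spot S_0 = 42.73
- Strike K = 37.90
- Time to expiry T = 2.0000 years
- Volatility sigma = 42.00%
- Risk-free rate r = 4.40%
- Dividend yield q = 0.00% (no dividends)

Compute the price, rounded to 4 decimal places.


d1 = (ln(S/K) + (r - q + 0.5*sigma^2) * T) / (sigma * sqrt(T)) = 0.64708712
d2 = d1 - sigma * sqrt(T) = 0.05311742
exp(-rT) = 0.91576088; exp(-qT) = 1.00000000
C = S_0 * exp(-qT) * N(d1) - K * exp(-rT) * N(d2)
N(d1) = 0.74121222; N(d2) = 0.52118082
C = 42.7300 * 1.00000000 * 0.74121222 - 37.9000 * 0.91576088 * 0.52118082 = 13.5832

Answer: Price = 13.5832


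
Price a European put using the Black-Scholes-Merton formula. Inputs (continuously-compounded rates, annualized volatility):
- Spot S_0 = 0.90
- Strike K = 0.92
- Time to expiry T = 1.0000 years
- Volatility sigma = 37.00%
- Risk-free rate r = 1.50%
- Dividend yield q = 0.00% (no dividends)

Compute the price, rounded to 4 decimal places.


Answer: Price = 0.1357

Derivation:
d1 = (ln(S/K) + (r - q + 0.5*sigma^2) * T) / (sigma * sqrt(T)) = 0.16613809
d2 = d1 - sigma * sqrt(T) = -0.20386191
exp(-rT) = 0.98511194; exp(-qT) = 1.00000000
P = K * exp(-rT) * N(-d2) - S_0 * exp(-qT) * N(-d1)
N(-d1) = 0.43402414; N(-d2) = 0.58076929
P = 0.9200 * 0.98511194 * 0.58076929 - 0.9000 * 1.00000000 * 0.43402414 = 0.1357


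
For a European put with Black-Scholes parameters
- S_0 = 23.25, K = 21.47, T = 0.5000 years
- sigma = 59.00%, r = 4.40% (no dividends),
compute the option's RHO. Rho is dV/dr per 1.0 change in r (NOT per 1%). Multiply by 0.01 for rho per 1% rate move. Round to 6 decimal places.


d1 = 0.4522451713; d2 = 0.0350521704
phi(d1) = 0.3601619885; exp(-qT) = 1.0000000000; exp(-rT) = 0.9782402351
N(-d2) = 0.4860190702
Rho = -K*T*exp(-rT)*N(-d2) = -21.4700 * 0.5000 * 0.9782402351 * 0.4860190702 = -5.103885

Answer: Rho = -5.103885


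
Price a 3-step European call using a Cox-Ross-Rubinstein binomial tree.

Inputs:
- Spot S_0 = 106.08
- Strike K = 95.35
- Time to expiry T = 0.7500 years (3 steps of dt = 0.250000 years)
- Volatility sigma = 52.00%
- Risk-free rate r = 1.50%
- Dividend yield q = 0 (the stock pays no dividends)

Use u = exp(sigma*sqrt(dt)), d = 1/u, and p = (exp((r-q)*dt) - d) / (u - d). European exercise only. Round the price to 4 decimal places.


Answer: Price = V(0,0) = 25.3324

Derivation:
dt = T/N = 0.250000
u = exp(sigma*sqrt(dt)) = 1.296930; d = 1/u = 0.771052
p = (exp((r-q)*dt) - d) / (u - d) = 0.442508
Discount per step: exp(-r*dt) = 0.996257
Stock lattice S(k, i) with i counting down-moves:
  k=0: S(0,0) = 106.0800
  k=1: S(1,0) = 137.5783; S(1,1) = 81.7932
  k=2: S(2,0) = 178.4295; S(2,1) = 106.0800; S(2,2) = 63.0667
  k=3: S(3,0) = 231.4106; S(3,1) = 137.5783; S(3,2) = 81.7932; S(3,3) = 48.6277
Terminal payoffs V(N, i) = max(S_T - K, 0):
  V(3,0) = 136.060578; V(3,1) = 42.228344; V(3,2) = 0.000000; V(3,3) = 0.000000
Backward induction: V(k, i) = exp(-r*dt) * [p * V(k+1, i) + (1-p) * V(k+1, i+1)].
  V(2,0) = exp(-r*dt) * [p*136.060578 + (1-p)*42.228344] = 83.436386
  V(2,1) = exp(-r*dt) * [p*42.228344 + (1-p)*0.000000] = 18.616438
  V(2,2) = exp(-r*dt) * [p*0.000000 + (1-p)*0.000000] = 0.000000
  V(1,0) = exp(-r*dt) * [p*83.436386 + (1-p)*18.616438] = 47.122743
  V(1,1) = exp(-r*dt) * [p*18.616438 + (1-p)*0.000000] = 8.207089
  V(0,0) = exp(-r*dt) * [p*47.122743 + (1-p)*8.207089] = 25.332403


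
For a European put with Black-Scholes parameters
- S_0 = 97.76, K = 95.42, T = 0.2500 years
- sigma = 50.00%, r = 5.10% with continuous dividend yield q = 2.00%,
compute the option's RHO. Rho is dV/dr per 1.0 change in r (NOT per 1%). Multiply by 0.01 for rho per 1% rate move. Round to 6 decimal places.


Answer: Rho = -11.749055

Derivation:
d1 = 0.2529091813; d2 = 0.0029091813
phi(d1) = 0.3863853621; exp(-qT) = 0.9950124792; exp(-rT) = 0.9873309369
N(-d2) = 0.4988394062
Rho = -K*T*exp(-rT)*N(-d2) = -95.4200 * 0.2500 * 0.9873309369 * 0.4988394062 = -11.749055


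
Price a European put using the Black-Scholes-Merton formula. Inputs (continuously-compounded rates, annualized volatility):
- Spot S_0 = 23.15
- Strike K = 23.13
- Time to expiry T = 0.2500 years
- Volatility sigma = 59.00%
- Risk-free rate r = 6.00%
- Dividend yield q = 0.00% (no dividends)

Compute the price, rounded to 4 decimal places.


d1 = (ln(S/K) + (r - q + 0.5*sigma^2) * T) / (sigma * sqrt(T)) = 0.20127730
d2 = d1 - sigma * sqrt(T) = -0.09372270
exp(-rT) = 0.98511194; exp(-qT) = 1.00000000
P = K * exp(-rT) * N(-d2) - S_0 * exp(-qT) * N(-d1)
N(-d1) = 0.42024087; N(-d2) = 0.53733528
P = 23.1300 * 0.98511194 * 0.53733528 - 23.1500 * 1.00000000 * 0.42024087 = 2.5150

Answer: Price = 2.5150


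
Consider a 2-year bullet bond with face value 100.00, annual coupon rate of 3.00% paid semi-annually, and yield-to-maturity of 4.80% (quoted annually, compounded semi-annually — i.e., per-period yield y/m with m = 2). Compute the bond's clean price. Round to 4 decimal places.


Answer: Price = 96.6061

Derivation:
Coupon per period c = face * coupon_rate / m = 1.500000
Periods per year m = 2; per-period yield y/m = 0.024000
Number of cashflows N = 4
Cashflows (t years, CF_t, discount factor 1/(1+y/m)^(m*t), PV):
  t = 0.5000: CF_t = 1.500000, DF = 0.976562, PV = 1.464844
  t = 1.0000: CF_t = 1.500000, DF = 0.953674, PV = 1.430511
  t = 1.5000: CF_t = 1.500000, DF = 0.931323, PV = 1.396984
  t = 2.0000: CF_t = 101.500000, DF = 0.909495, PV = 92.313712
Price P = sum_t PV_t = 96.606051


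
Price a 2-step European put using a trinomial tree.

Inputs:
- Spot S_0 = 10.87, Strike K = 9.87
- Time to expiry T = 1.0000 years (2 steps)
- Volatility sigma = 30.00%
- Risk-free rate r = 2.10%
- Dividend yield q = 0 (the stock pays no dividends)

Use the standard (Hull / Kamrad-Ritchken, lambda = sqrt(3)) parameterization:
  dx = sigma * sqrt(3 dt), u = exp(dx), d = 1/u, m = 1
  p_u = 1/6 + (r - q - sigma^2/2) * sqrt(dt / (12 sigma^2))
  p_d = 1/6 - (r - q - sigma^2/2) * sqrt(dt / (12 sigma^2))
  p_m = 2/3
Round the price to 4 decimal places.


Answer: Price = V(0,0) = 0.7124

Derivation:
dt = T/N = 0.500000; dx = sigma*sqrt(3*dt) = 0.367423
u = exp(dx) = 1.444009; d = 1/u = 0.692516
p_u = 0.150337, p_m = 0.666667, p_d = 0.182997
Discount per step: exp(-r*dt) = 0.989555
Stock lattice S(k, j) with j the centered position index:
  k=0: S(0,+0) = 10.8700
  k=1: S(1,-1) = 7.5277; S(1,+0) = 10.8700; S(1,+1) = 15.6964
  k=2: S(2,-2) = 5.2130; S(2,-1) = 7.5277; S(2,+0) = 10.8700; S(2,+1) = 15.6964; S(2,+2) = 22.6657
Terminal payoffs V(N, j) = max(K - S_T, 0):
  V(2,-2) = 4.656978; V(2,-1) = 2.342348; V(2,+0) = 0.000000; V(2,+1) = 0.000000; V(2,+2) = 0.000000
Backward induction: V(k, j) = exp(-r*dt) * [p_u * V(k+1, j+1) + p_m * V(k+1, j) + p_d * V(k+1, j-1)]
  V(1,-1) = exp(-r*dt) * [p_u*0.000000 + p_m*2.342348 + p_d*4.656978] = 2.388564
  V(1,+0) = exp(-r*dt) * [p_u*0.000000 + p_m*0.000000 + p_d*2.342348] = 0.424164
  V(1,+1) = exp(-r*dt) * [p_u*0.000000 + p_m*0.000000 + p_d*0.000000] = 0.000000
  V(0,+0) = exp(-r*dt) * [p_u*0.000000 + p_m*0.424164 + p_d*2.388564] = 0.712356


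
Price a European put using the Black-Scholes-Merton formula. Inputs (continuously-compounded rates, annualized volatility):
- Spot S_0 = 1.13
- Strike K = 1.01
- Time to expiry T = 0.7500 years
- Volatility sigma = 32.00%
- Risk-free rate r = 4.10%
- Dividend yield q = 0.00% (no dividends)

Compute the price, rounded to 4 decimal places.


Answer: Price = 0.0560

Derivation:
d1 = (ln(S/K) + (r - q + 0.5*sigma^2) * T) / (sigma * sqrt(T)) = 0.65463330
d2 = d1 - sigma * sqrt(T) = 0.37750517
exp(-rT) = 0.96971797; exp(-qT) = 1.00000000
P = K * exp(-rT) * N(-d2) - S_0 * exp(-qT) * N(-d1)
N(-d1) = 0.25635194; N(-d2) = 0.35289911
P = 1.0100 * 0.96971797 * 0.35289911 - 1.1300 * 1.00000000 * 0.25635194 = 0.0560


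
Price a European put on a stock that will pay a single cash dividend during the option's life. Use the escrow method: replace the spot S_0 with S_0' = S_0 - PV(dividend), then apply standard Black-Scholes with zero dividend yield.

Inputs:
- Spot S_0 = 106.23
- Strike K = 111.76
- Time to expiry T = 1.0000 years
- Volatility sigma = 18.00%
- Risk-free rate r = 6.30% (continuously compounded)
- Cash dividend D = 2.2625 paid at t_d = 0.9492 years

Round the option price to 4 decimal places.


Answer: Price = 7.9214

Derivation:
PV(D) = D * exp(-r * t_d) = 2.2625 * 0.94195328 = 2.13116930
S_0' = S_0 - PV(D) = 106.2300 - 2.13116930 = 104.09883070
d1 = (ln(S_0'/K) + (r + sigma^2/2)*T) / (sigma*sqrt(T)) = 0.04548349
d2 = d1 - sigma*sqrt(T) = -0.13451651
exp(-rT) = 0.93894347
N(-d1) = 0.48186097; N(-d2) = 0.55350292
P = K * exp(-rT) * N(-d2) - S_0' * N(-d1) = 111.7600 * 0.93894347 * 0.55350292 - 104.09883070 * 0.48186097 = 7.9214


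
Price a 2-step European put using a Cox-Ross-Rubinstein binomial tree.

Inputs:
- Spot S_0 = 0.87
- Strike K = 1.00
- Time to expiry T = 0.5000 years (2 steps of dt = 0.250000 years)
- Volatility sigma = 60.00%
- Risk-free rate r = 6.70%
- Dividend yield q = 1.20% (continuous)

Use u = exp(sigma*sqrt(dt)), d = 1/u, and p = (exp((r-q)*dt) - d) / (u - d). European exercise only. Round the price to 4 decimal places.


Answer: Price = V(0,0) = 0.2160

Derivation:
dt = T/N = 0.250000
u = exp(sigma*sqrt(dt)) = 1.349859; d = 1/u = 0.740818
p = (exp((r-q)*dt) - d) / (u - d) = 0.448290
Discount per step: exp(-r*dt) = 0.983390
Stock lattice S(k, i) with i counting down-moves:
  k=0: S(0,0) = 0.8700
  k=1: S(1,0) = 1.1744; S(1,1) = 0.6445
  k=2: S(2,0) = 1.5852; S(2,1) = 0.8700; S(2,2) = 0.4775
Terminal payoffs V(N, i) = max(K - S_T, 0):
  V(2,0) = 0.000000; V(2,1) = 0.130000; V(2,2) = 0.522534
Backward induction: V(k, i) = exp(-r*dt) * [p * V(k+1, i) + (1-p) * V(k+1, i+1)].
  V(1,0) = exp(-r*dt) * [p*0.000000 + (1-p)*0.130000] = 0.070531
  V(1,1) = exp(-r*dt) * [p*0.130000 + (1-p)*0.522534] = 0.340808
  V(0,0) = exp(-r*dt) * [p*0.070531 + (1-p)*0.340808] = 0.215997


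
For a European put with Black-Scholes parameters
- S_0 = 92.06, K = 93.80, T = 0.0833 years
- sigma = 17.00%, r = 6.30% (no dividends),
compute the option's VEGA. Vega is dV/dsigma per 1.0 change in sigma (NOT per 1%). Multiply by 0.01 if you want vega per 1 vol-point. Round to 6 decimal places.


d1 = -0.2501323427; d2 = -0.2991972996
phi(d1) = 0.3866553205; exp(-qT) = 1.0000000000; exp(-rT) = 0.9947658462
Vega = S * exp(-qT) * phi(d1) * sqrt(T) = 92.0600 * 1.0000000000 * 0.3866553205 * 0.2886173938 = 10.273477

Answer: Vega = 10.273477


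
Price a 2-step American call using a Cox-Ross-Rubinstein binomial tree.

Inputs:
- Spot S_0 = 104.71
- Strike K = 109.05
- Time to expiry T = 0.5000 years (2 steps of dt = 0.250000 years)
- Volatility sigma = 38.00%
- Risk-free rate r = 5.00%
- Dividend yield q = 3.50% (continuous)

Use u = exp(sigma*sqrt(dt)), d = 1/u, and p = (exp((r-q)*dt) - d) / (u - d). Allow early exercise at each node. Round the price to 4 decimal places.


Answer: Price = V(0,0) = 9.1920

Derivation:
dt = T/N = 0.250000
u = exp(sigma*sqrt(dt)) = 1.209250; d = 1/u = 0.826959
p = (exp((r-q)*dt) - d) / (u - d) = 0.462470
Discount per step: exp(-r*dt) = 0.987578
Stock lattice S(k, i) with i counting down-moves:
  k=0: S(0,0) = 104.7100
  k=1: S(1,0) = 126.6205; S(1,1) = 86.5909
  k=2: S(2,0) = 153.1158; S(2,1) = 104.7100; S(2,2) = 71.6071
Terminal payoffs V(N, i) = max(S_T - K, 0):
  V(2,0) = 44.065819; V(2,1) = 0.000000; V(2,2) = 0.000000
Backward induction: V(k, i) = exp(-r*dt) * [p * V(k+1, i) + (1-p) * V(k+1, i+1)]; then take max(V_cont, immediate exercise) for American.
  V(1,0) = exp(-r*dt) * [p*44.065819 + (1-p)*0.000000] = 20.125970; exercise = 17.570525; V(1,0) = max -> 20.125970
  V(1,1) = exp(-r*dt) * [p*0.000000 + (1-p)*0.000000] = 0.000000; exercise = 0.000000; V(1,1) = max -> 0.000000
  V(0,0) = exp(-r*dt) * [p*20.125970 + (1-p)*0.000000] = 9.192038; exercise = 0.000000; V(0,0) = max -> 9.192038


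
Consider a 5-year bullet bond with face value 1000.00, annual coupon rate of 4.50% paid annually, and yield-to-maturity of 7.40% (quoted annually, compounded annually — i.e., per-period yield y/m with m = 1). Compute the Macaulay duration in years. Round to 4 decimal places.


Coupon per period c = face * coupon_rate / m = 45.000000
Periods per year m = 1; per-period yield y/m = 0.074000
Number of cashflows N = 5
Cashflows (t years, CF_t, discount factor 1/(1+y/m)^(m*t), PV):
  t = 1.0000: CF_t = 45.000000, DF = 0.931099, PV = 41.899441
  t = 2.0000: CF_t = 45.000000, DF = 0.866945, PV = 39.012515
  t = 3.0000: CF_t = 45.000000, DF = 0.807211, PV = 36.324502
  t = 4.0000: CF_t = 45.000000, DF = 0.751593, PV = 33.821697
  t = 5.0000: CF_t = 1045.000000, DF = 0.699808, PV = 731.298838
Price P = sum_t PV_t = 882.356994
Macaulay numerator sum_t t * PV_t:
  t * PV_t at t = 1.0000: 41.899441
  t * PV_t at t = 2.0000: 78.025030
  t * PV_t at t = 3.0000: 108.973506
  t * PV_t at t = 4.0000: 135.286786
  t * PV_t at t = 5.0000: 3656.494192
Macaulay duration D = (sum_t t * PV_t) / P = 4020.678956 / 882.356994 = 4.556749

Answer: Macaulay duration = 4.5567 years


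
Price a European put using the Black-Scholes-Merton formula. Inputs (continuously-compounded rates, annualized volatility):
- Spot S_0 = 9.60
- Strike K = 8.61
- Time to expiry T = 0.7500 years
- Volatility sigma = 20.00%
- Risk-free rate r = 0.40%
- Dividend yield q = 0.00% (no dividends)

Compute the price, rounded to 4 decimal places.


d1 = (ln(S/K) + (r - q + 0.5*sigma^2) * T) / (sigma * sqrt(T)) = 0.73230404
d2 = d1 - sigma * sqrt(T) = 0.55909896
exp(-rT) = 0.99700450; exp(-qT) = 1.00000000
P = K * exp(-rT) * N(-d2) - S_0 * exp(-qT) * N(-d1)
N(-d1) = 0.23199151; N(-d2) = 0.28804709
P = 8.6100 * 0.99700450 * 0.28804709 - 9.6000 * 1.00000000 * 0.23199151 = 0.2455

Answer: Price = 0.2455


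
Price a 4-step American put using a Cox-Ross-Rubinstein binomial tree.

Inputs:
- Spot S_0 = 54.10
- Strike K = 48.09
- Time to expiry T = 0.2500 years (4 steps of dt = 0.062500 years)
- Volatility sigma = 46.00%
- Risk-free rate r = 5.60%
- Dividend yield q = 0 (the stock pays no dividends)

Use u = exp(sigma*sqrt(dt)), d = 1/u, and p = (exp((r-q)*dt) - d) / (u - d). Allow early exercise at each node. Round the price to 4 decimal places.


dt = T/N = 0.062500
u = exp(sigma*sqrt(dt)) = 1.121873; d = 1/u = 0.891366
p = (exp((r-q)*dt) - d) / (u - d) = 0.486492
Discount per step: exp(-r*dt) = 0.996506
Stock lattice S(k, i) with i counting down-moves:
  k=0: S(0,0) = 54.1000
  k=1: S(1,0) = 60.6934; S(1,1) = 48.2229
  k=2: S(2,0) = 68.0903; S(2,1) = 54.1000; S(2,2) = 42.9843
  k=3: S(3,0) = 76.3887; S(3,1) = 60.6934; S(3,2) = 48.2229; S(3,3) = 38.3147
  k=4: S(4,0) = 85.6984; S(4,1) = 68.0903; S(4,2) = 54.1000; S(4,3) = 42.9843; S(4,4) = 34.1524
Terminal payoffs V(N, i) = max(K - S_T, 0):
  V(4,0) = 0.000000; V(4,1) = 0.000000; V(4,2) = 0.000000; V(4,3) = 5.105732; V(4,4) = 13.937555
Backward induction: V(k, i) = exp(-r*dt) * [p * V(k+1, i) + (1-p) * V(k+1, i+1)]; then take max(V_cont, immediate exercise) for American.
  V(3,0) = exp(-r*dt) * [p*0.000000 + (1-p)*0.000000] = 0.000000; exercise = 0.000000; V(3,0) = max -> 0.000000
  V(3,1) = exp(-r*dt) * [p*0.000000 + (1-p)*0.000000] = 0.000000; exercise = 0.000000; V(3,1) = max -> 0.000000
  V(3,2) = exp(-r*dt) * [p*0.000000 + (1-p)*5.105732] = 2.612673; exercise = 0.000000; V(3,2) = max -> 2.612673
  V(3,3) = exp(-r*dt) * [p*5.105732 + (1-p)*13.937555] = 9.607258; exercise = 9.775279; V(3,3) = max -> 9.775279
  V(2,0) = exp(-r*dt) * [p*0.000000 + (1-p)*0.000000] = 0.000000; exercise = 0.000000; V(2,0) = max -> 0.000000
  V(2,1) = exp(-r*dt) * [p*0.000000 + (1-p)*2.612673] = 1.336941; exercise = 0.000000; V(2,1) = max -> 1.336941
  V(2,2) = exp(-r*dt) * [p*2.612673 + (1-p)*9.775279] = 6.268748; exercise = 5.105732; V(2,2) = max -> 6.268748
  V(1,0) = exp(-r*dt) * [p*0.000000 + (1-p)*1.336941] = 0.684131; exercise = 0.000000; V(1,0) = max -> 0.684131
  V(1,1) = exp(-r*dt) * [p*1.336941 + (1-p)*6.268748] = 3.855943; exercise = 0.000000; V(1,1) = max -> 3.855943
  V(0,0) = exp(-r*dt) * [p*0.684131 + (1-p)*3.855943] = 2.304800; exercise = 0.000000; V(0,0) = max -> 2.304800

Answer: Price = V(0,0) = 2.3048


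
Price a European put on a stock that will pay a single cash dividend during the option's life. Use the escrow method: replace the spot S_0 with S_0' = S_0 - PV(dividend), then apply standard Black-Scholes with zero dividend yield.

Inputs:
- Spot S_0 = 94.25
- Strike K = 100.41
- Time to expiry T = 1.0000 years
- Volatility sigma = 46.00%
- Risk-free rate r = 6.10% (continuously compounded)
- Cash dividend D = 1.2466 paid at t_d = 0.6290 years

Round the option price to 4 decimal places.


PV(D) = D * exp(-r * t_d) = 1.2466 * 0.96235777 = 1.19967519
S_0' = S_0 - PV(D) = 94.2500 - 1.19967519 = 93.05032481
d1 = (ln(S_0'/K) + (r + sigma^2/2)*T) / (sigma*sqrt(T)) = 0.19712754
d2 = d1 - sigma*sqrt(T) = -0.26287246
exp(-rT) = 0.94082324
N(-d1) = 0.42186386; N(-d2) = 0.60367556
P = K * exp(-rT) * N(-d2) - S_0' * N(-d1) = 100.4100 * 0.94082324 * 0.60367556 - 93.05032481 * 0.42186386 = 17.7735

Answer: Price = 17.7735


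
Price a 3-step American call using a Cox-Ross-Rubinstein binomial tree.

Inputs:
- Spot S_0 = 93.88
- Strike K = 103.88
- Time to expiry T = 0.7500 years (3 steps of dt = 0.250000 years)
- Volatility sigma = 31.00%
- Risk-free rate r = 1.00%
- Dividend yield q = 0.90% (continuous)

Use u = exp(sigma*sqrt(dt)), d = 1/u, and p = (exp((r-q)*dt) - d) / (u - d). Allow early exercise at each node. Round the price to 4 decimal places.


dt = T/N = 0.250000
u = exp(sigma*sqrt(dt)) = 1.167658; d = 1/u = 0.856415
p = (exp((r-q)*dt) - d) / (u - d) = 0.462131
Discount per step: exp(-r*dt) = 0.997503
Stock lattice S(k, i) with i counting down-moves:
  k=0: S(0,0) = 93.8800
  k=1: S(1,0) = 109.6197; S(1,1) = 80.4003
  k=2: S(2,0) = 127.9983; S(2,1) = 93.8800; S(2,2) = 68.8560
  k=3: S(3,0) = 149.4583; S(3,1) = 109.6197; S(3,2) = 80.4003; S(3,3) = 58.9693
Terminal payoffs V(N, i) = max(S_T - K, 0):
  V(3,0) = 45.578292; V(3,1) = 5.739729; V(3,2) = 0.000000; V(3,3) = 0.000000
Backward induction: V(k, i) = exp(-r*dt) * [p * V(k+1, i) + (1-p) * V(k+1, i+1)]; then take max(V_cont, immediate exercise) for American.
  V(2,0) = exp(-r*dt) * [p*45.578292 + (1-p)*5.739729] = 24.090053; exercise = 24.118350; V(2,0) = max -> 24.118350
  V(2,1) = exp(-r*dt) * [p*5.739729 + (1-p)*0.000000] = 2.645882; exercise = 0.000000; V(2,1) = max -> 2.645882
  V(2,2) = exp(-r*dt) * [p*0.000000 + (1-p)*0.000000] = 0.000000; exercise = 0.000000; V(2,2) = max -> 0.000000
  V(1,0) = exp(-r*dt) * [p*24.118350 + (1-p)*2.645882] = 12.537586; exercise = 5.739729; V(1,0) = max -> 12.537586
  V(1,1) = exp(-r*dt) * [p*2.645882 + (1-p)*0.000000] = 1.219690; exercise = 0.000000; V(1,1) = max -> 1.219690
  V(0,0) = exp(-r*dt) * [p*12.537586 + (1-p)*1.219690] = 6.433933; exercise = 0.000000; V(0,0) = max -> 6.433933

Answer: Price = V(0,0) = 6.4339


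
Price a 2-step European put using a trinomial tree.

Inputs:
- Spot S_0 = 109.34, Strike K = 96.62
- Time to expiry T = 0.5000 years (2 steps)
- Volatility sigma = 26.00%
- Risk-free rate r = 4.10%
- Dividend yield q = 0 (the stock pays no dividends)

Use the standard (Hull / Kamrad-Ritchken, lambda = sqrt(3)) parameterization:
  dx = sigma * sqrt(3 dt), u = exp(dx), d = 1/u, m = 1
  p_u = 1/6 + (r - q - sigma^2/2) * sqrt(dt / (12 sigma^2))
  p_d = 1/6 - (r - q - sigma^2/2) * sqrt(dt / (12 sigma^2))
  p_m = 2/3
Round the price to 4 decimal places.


Answer: Price = V(0,0) = 2.6795

Derivation:
dt = T/N = 0.250000; dx = sigma*sqrt(3*dt) = 0.225167
u = exp(dx) = 1.252531; d = 1/u = 0.798383
p_u = 0.170664, p_m = 0.666667, p_d = 0.162670
Discount per step: exp(-r*dt) = 0.989802
Stock lattice S(k, j) with j the centered position index:
  k=0: S(0,+0) = 109.3400
  k=1: S(1,-1) = 87.2952; S(1,+0) = 109.3400; S(1,+1) = 136.9518
  k=2: S(2,-2) = 69.6950; S(2,-1) = 87.2952; S(2,+0) = 109.3400; S(2,+1) = 136.9518; S(2,+2) = 171.5364
Terminal payoffs V(N, j) = max(K - S_T, 0):
  V(2,-2) = 26.924965; V(2,-1) = 9.324782; V(2,+0) = 0.000000; V(2,+1) = 0.000000; V(2,+2) = 0.000000
Backward induction: V(k, j) = exp(-r*dt) * [p_u * V(k+1, j+1) + p_m * V(k+1, j) + p_d * V(k+1, j-1)]
  V(1,-1) = exp(-r*dt) * [p_u*0.000000 + p_m*9.324782 + p_d*26.924965] = 10.488337
  V(1,+0) = exp(-r*dt) * [p_u*0.000000 + p_m*0.000000 + p_d*9.324782] = 1.501390
  V(1,+1) = exp(-r*dt) * [p_u*0.000000 + p_m*0.000000 + p_d*0.000000] = 0.000000
  V(0,+0) = exp(-r*dt) * [p_u*0.000000 + p_m*1.501390 + p_d*10.488337] = 2.679455


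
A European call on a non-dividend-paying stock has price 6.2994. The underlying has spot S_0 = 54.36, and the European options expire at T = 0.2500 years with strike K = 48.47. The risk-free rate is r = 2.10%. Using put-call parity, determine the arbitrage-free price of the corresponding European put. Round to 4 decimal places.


Answer: Put price = 0.1556

Derivation:
Put-call parity: C - P = S_0 * exp(-qT) - K * exp(-rT).
S_0 * exp(-qT) = 54.3600 * 1.00000000 = 54.36000000
K * exp(-rT) = 48.4700 * 0.99476376 = 48.21619931
P = C - S*exp(-qT) + K*exp(-rT)
P = 6.2994 - 54.36000000 + 48.21619931 = 0.1556


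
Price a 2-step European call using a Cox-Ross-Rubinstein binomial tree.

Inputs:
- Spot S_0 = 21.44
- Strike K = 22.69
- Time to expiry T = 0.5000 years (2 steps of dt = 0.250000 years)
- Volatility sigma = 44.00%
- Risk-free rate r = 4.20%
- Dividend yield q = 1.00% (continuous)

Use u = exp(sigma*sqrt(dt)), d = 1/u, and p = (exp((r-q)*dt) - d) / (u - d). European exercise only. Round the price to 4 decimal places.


Answer: Price = V(0,0) = 2.2283

Derivation:
dt = T/N = 0.250000
u = exp(sigma*sqrt(dt)) = 1.246077; d = 1/u = 0.802519
p = (exp((r-q)*dt) - d) / (u - d) = 0.463329
Discount per step: exp(-r*dt) = 0.989555
Stock lattice S(k, i) with i counting down-moves:
  k=0: S(0,0) = 21.4400
  k=1: S(1,0) = 26.7159; S(1,1) = 17.2060
  k=2: S(2,0) = 33.2900; S(2,1) = 21.4400; S(2,2) = 13.8081
Terminal payoffs V(N, i) = max(S_T - K, 0):
  V(2,0) = 10.600043; V(2,1) = 0.000000; V(2,2) = 0.000000
Backward induction: V(k, i) = exp(-r*dt) * [p * V(k+1, i) + (1-p) * V(k+1, i+1)].
  V(1,0) = exp(-r*dt) * [p*10.600043 + (1-p)*0.000000] = 4.860009
  V(1,1) = exp(-r*dt) * [p*0.000000 + (1-p)*0.000000] = 0.000000
  V(0,0) = exp(-r*dt) * [p*4.860009 + (1-p)*0.000000] = 2.228263


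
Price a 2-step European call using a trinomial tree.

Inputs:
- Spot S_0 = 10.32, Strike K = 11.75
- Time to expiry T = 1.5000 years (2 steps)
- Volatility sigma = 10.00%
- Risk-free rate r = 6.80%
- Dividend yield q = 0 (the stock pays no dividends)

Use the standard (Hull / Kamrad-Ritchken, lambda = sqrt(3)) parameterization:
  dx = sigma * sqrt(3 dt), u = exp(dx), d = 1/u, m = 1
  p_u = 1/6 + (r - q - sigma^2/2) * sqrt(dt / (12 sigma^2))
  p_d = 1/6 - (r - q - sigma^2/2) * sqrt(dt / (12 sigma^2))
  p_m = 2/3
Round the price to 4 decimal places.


dt = T/N = 0.750000; dx = sigma*sqrt(3*dt) = 0.150000
u = exp(dx) = 1.161834; d = 1/u = 0.860708
p_u = 0.324167, p_m = 0.666667, p_d = 0.009167
Discount per step: exp(-r*dt) = 0.950279
Stock lattice S(k, j) with j the centered position index:
  k=0: S(0,+0) = 10.3200
  k=1: S(1,-1) = 8.8825; S(1,+0) = 10.3200; S(1,+1) = 11.9901
  k=2: S(2,-2) = 7.6452; S(2,-1) = 8.8825; S(2,+0) = 10.3200; S(2,+1) = 11.9901; S(2,+2) = 13.9305
Terminal payoffs V(N, j) = max(S_T - K, 0):
  V(2,-2) = 0.000000; V(2,-1) = 0.000000; V(2,+0) = 0.000000; V(2,+1) = 0.240129; V(2,+2) = 2.180543
Backward induction: V(k, j) = exp(-r*dt) * [p_u * V(k+1, j+1) + p_m * V(k+1, j) + p_d * V(k+1, j-1)]
  V(1,-1) = exp(-r*dt) * [p_u*0.000000 + p_m*0.000000 + p_d*0.000000] = 0.000000
  V(1,+0) = exp(-r*dt) * [p_u*0.240129 + p_m*0.000000 + p_d*0.000000] = 0.073972
  V(1,+1) = exp(-r*dt) * [p_u*2.180543 + p_m*0.240129 + p_d*0.000000] = 0.823840
  V(0,+0) = exp(-r*dt) * [p_u*0.823840 + p_m*0.073972 + p_d*0.000000] = 0.300645

Answer: Price = V(0,0) = 0.3006


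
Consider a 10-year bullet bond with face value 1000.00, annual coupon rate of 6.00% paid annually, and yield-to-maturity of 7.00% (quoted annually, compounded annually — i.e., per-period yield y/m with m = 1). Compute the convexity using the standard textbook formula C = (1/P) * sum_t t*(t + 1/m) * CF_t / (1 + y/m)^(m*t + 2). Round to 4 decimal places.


Answer: Convexity = 67.3656

Derivation:
Coupon per period c = face * coupon_rate / m = 60.000000
Periods per year m = 1; per-period yield y/m = 0.070000
Number of cashflows N = 10
Cashflows (t years, CF_t, discount factor 1/(1+y/m)^(m*t), PV):
  t = 1.0000: CF_t = 60.000000, DF = 0.934579, PV = 56.074766
  t = 2.0000: CF_t = 60.000000, DF = 0.873439, PV = 52.406324
  t = 3.0000: CF_t = 60.000000, DF = 0.816298, PV = 48.977873
  t = 4.0000: CF_t = 60.000000, DF = 0.762895, PV = 45.773713
  t = 5.0000: CF_t = 60.000000, DF = 0.712986, PV = 42.779171
  t = 6.0000: CF_t = 60.000000, DF = 0.666342, PV = 39.980533
  t = 7.0000: CF_t = 60.000000, DF = 0.622750, PV = 37.364985
  t = 8.0000: CF_t = 60.000000, DF = 0.582009, PV = 34.920546
  t = 9.0000: CF_t = 60.000000, DF = 0.543934, PV = 32.636025
  t = 10.0000: CF_t = 1060.000000, DF = 0.508349, PV = 538.850250
Price P = sum_t PV_t = 929.764185
Convexity numerator sum_t t*(t + 1/m) * CF_t / (1+y/m)^(m*t + 2):
  t = 1.0000: term = 97.955745
  t = 2.0000: term = 274.642276
  t = 3.0000: term = 513.350049
  t = 4.0000: term = 799.610669
  t = 5.0000: term = 1120.949535
  t = 6.0000: term = 1466.662944
  t = 7.0000: term = 1827.617375
  t = 8.0000: term = 2196.068942
  t = 9.0000: term = 2565.501100
  t = 10.0000: term = 51771.794447
Convexity = (1/P) * sum = 62634.153083 / 929.764185 = 67.365633


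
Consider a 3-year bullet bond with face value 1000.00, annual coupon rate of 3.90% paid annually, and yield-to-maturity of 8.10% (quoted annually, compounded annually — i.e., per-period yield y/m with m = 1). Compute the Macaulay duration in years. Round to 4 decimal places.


Coupon per period c = face * coupon_rate / m = 39.000000
Periods per year m = 1; per-period yield y/m = 0.081000
Number of cashflows N = 3
Cashflows (t years, CF_t, discount factor 1/(1+y/m)^(m*t), PV):
  t = 1.0000: CF_t = 39.000000, DF = 0.925069, PV = 36.077706
  t = 2.0000: CF_t = 39.000000, DF = 0.855753, PV = 33.374381
  t = 3.0000: CF_t = 1039.000000, DF = 0.791631, PV = 822.504847
Price P = sum_t PV_t = 891.956933
Macaulay numerator sum_t t * PV_t:
  t * PV_t at t = 1.0000: 36.077706
  t * PV_t at t = 2.0000: 66.748762
  t * PV_t at t = 3.0000: 2467.514540
Macaulay duration D = (sum_t t * PV_t) / P = 2570.341008 / 891.956933 = 2.881687

Answer: Macaulay duration = 2.8817 years


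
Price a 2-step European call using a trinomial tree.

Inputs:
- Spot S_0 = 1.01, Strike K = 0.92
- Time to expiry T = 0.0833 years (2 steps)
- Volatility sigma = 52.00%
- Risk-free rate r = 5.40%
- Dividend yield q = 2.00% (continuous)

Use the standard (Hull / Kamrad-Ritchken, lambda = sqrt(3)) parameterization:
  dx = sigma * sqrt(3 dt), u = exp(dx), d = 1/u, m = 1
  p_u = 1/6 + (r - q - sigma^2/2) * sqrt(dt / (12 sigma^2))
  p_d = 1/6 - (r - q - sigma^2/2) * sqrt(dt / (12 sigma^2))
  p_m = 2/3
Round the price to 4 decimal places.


dt = T/N = 0.041650; dx = sigma*sqrt(3*dt) = 0.183811
u = exp(dx) = 1.201789; d = 1/u = 0.832093
p_u = 0.155201, p_m = 0.666667, p_d = 0.178132
Discount per step: exp(-r*dt) = 0.997753
Stock lattice S(k, j) with j the centered position index:
  k=0: S(0,+0) = 1.0100
  k=1: S(1,-1) = 0.8404; S(1,+0) = 1.0100; S(1,+1) = 1.2138
  k=2: S(2,-2) = 0.6993; S(2,-1) = 0.8404; S(2,+0) = 1.0100; S(2,+1) = 1.2138; S(2,+2) = 1.4587
Terminal payoffs V(N, j) = max(S_T - K, 0):
  V(2,-2) = 0.000000; V(2,-1) = 0.000000; V(2,+0) = 0.090000; V(2,+1) = 0.293807; V(2,+2) = 0.538739
Backward induction: V(k, j) = exp(-r*dt) * [p_u * V(k+1, j+1) + p_m * V(k+1, j) + p_d * V(k+1, j-1)]
  V(1,-1) = exp(-r*dt) * [p_u*0.090000 + p_m*0.000000 + p_d*0.000000] = 0.013937
  V(1,+0) = exp(-r*dt) * [p_u*0.293807 + p_m*0.090000 + p_d*0.000000] = 0.105362
  V(1,+1) = exp(-r*dt) * [p_u*0.538739 + p_m*0.293807 + p_d*0.090000] = 0.294852
  V(0,+0) = exp(-r*dt) * [p_u*0.294852 + p_m*0.105362 + p_d*0.013937] = 0.118219

Answer: Price = V(0,0) = 0.1182


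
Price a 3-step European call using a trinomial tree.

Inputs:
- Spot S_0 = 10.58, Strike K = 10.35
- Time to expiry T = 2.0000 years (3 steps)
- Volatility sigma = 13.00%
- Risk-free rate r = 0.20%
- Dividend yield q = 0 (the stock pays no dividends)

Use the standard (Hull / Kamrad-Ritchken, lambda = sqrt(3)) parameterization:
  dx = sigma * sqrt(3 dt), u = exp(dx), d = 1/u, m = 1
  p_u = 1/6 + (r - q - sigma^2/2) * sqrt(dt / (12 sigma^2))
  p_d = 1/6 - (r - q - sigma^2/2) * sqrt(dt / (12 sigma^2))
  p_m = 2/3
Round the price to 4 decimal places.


Answer: Price = V(0,0) = 0.8759

Derivation:
dt = T/N = 0.666667; dx = sigma*sqrt(3*dt) = 0.183848
u = exp(dx) = 1.201833; d = 1/u = 0.832062
p_u = 0.154972, p_m = 0.666667, p_d = 0.178361
Discount per step: exp(-r*dt) = 0.998668
Stock lattice S(k, j) with j the centered position index:
  k=0: S(0,+0) = 10.5800
  k=1: S(1,-1) = 8.8032; S(1,+0) = 10.5800; S(1,+1) = 12.7154
  k=2: S(2,-2) = 7.3248; S(2,-1) = 8.8032; S(2,+0) = 10.5800; S(2,+1) = 12.7154; S(2,+2) = 15.2818
  k=3: S(3,-3) = 6.0947; S(3,-2) = 7.3248; S(3,-1) = 8.8032; S(3,+0) = 10.5800; S(3,+1) = 12.7154; S(3,+2) = 15.2818; S(3,+3) = 18.3661
Terminal payoffs V(N, j) = max(S_T - K, 0):
  V(3,-3) = 0.000000; V(3,-2) = 0.000000; V(3,-1) = 0.000000; V(3,+0) = 0.230000; V(3,+1) = 2.365392; V(3,+2) = 4.931775; V(3,+3) = 8.016139
Backward induction: V(k, j) = exp(-r*dt) * [p_u * V(k+1, j+1) + p_m * V(k+1, j) + p_d * V(k+1, j-1)]
  V(2,-2) = exp(-r*dt) * [p_u*0.000000 + p_m*0.000000 + p_d*0.000000] = 0.000000
  V(2,-1) = exp(-r*dt) * [p_u*0.230000 + p_m*0.000000 + p_d*0.000000] = 0.035596
  V(2,+0) = exp(-r*dt) * [p_u*2.365392 + p_m*0.230000 + p_d*0.000000] = 0.519211
  V(2,+1) = exp(-r*dt) * [p_u*4.931775 + p_m*2.365392 + p_d*0.230000] = 2.379065
  V(2,+2) = exp(-r*dt) * [p_u*8.016139 + p_m*4.931775 + p_d*2.365392] = 4.945425
  V(1,-1) = exp(-r*dt) * [p_u*0.519211 + p_m*0.035596 + p_d*0.000000] = 0.104055
  V(1,+0) = exp(-r*dt) * [p_u*2.379065 + p_m*0.519211 + p_d*0.035596] = 0.720217
  V(1,+1) = exp(-r*dt) * [p_u*4.945425 + p_m*2.379065 + p_d*0.519211] = 2.441796
  V(0,+0) = exp(-r*dt) * [p_u*2.441796 + p_m*0.720217 + p_d*0.104055] = 0.875946


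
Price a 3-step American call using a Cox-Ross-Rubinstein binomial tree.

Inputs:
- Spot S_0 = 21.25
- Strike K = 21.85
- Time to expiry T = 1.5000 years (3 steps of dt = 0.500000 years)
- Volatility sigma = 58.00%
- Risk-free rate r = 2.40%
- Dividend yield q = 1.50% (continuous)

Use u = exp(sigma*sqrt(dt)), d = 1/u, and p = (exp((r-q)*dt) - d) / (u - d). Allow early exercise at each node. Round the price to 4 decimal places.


dt = T/N = 0.500000
u = exp(sigma*sqrt(dt)) = 1.507002; d = 1/u = 0.663569
p = (exp((r-q)*dt) - d) / (u - d) = 0.404230
Discount per step: exp(-r*dt) = 0.988072
Stock lattice S(k, i) with i counting down-moves:
  k=0: S(0,0) = 21.2500
  k=1: S(1,0) = 32.0238; S(1,1) = 14.1008
  k=2: S(2,0) = 48.2599; S(2,1) = 21.2500; S(2,2) = 9.3569
  k=3: S(3,0) = 72.7277; S(3,1) = 32.0238; S(3,2) = 14.1008; S(3,3) = 6.2089
Terminal payoffs V(N, i) = max(S_T - K, 0):
  V(3,0) = 50.877727; V(3,1) = 10.173782; V(3,2) = 0.000000; V(3,3) = 0.000000
Backward induction: V(k, i) = exp(-r*dt) * [p * V(k+1, i) + (1-p) * V(k+1, i+1)]; then take max(V_cont, immediate exercise) for American.
  V(2,0) = exp(-r*dt) * [p*50.877727 + (1-p)*10.173782] = 26.309927; exercise = 26.409889; V(2,0) = max -> 26.409889
  V(2,1) = exp(-r*dt) * [p*10.173782 + (1-p)*0.000000] = 4.063495; exercise = 0.000000; V(2,1) = max -> 4.063495
  V(2,2) = exp(-r*dt) * [p*0.000000 + (1-p)*0.000000] = 0.000000; exercise = 0.000000; V(2,2) = max -> 0.000000
  V(1,0) = exp(-r*dt) * [p*26.409889 + (1-p)*4.063495] = 12.940364; exercise = 10.173782; V(1,0) = max -> 12.940364
  V(1,1) = exp(-r*dt) * [p*4.063495 + (1-p)*0.000000] = 1.622994; exercise = 0.000000; V(1,1) = max -> 1.622994
  V(0,0) = exp(-r*dt) * [p*12.940364 + (1-p)*1.622994] = 6.123888; exercise = 0.000000; V(0,0) = max -> 6.123888

Answer: Price = V(0,0) = 6.1239


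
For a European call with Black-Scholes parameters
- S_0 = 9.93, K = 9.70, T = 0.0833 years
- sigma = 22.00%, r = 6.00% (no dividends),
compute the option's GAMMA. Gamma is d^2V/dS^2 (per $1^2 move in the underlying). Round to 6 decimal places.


d1 = 0.4795347058; d2 = 0.4160388792
phi(d1) = 0.3556119039; exp(-qT) = 1.0000000000; exp(-rT) = 0.9950144692
Gamma = exp(-qT) * phi(d1) / (S * sigma * sqrt(T)) = 1.0000000000 * 0.3556119039 / (9.9300 * 0.2200 * 0.2886173938) = 0.564004

Answer: Gamma = 0.564004


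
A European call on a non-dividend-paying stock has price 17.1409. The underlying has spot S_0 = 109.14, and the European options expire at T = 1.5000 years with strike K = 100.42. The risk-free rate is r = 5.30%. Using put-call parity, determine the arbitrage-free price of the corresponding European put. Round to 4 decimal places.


Put-call parity: C - P = S_0 * exp(-qT) - K * exp(-rT).
S_0 * exp(-qT) = 109.1400 * 1.00000000 = 109.14000000
K * exp(-rT) = 100.4200 * 0.92357802 = 92.74570477
P = C - S*exp(-qT) + K*exp(-rT)
P = 17.1409 - 109.14000000 + 92.74570477 = 0.7466

Answer: Put price = 0.7466


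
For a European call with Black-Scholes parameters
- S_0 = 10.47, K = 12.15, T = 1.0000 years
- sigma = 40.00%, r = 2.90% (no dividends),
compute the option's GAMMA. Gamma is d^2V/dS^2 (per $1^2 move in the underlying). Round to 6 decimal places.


Answer: Gamma = 0.094788

Derivation:
d1 = -0.0995378623; d2 = -0.4995378623
phi(d1) = 0.3969708502; exp(-qT) = 1.0000000000; exp(-rT) = 0.9714164645
Gamma = exp(-qT) * phi(d1) / (S * sigma * sqrt(T)) = 1.0000000000 * 0.3969708502 / (10.4700 * 0.4000 * 1.0000000000) = 0.094788


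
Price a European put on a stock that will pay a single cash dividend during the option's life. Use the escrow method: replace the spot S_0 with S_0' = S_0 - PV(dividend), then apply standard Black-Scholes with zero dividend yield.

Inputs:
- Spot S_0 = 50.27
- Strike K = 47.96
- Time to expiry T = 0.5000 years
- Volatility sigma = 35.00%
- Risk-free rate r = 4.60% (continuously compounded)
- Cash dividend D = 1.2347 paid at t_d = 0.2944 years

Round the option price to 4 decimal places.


PV(D) = D * exp(-r * t_d) = 1.2347 * 0.98654889 = 1.21809191
S_0' = S_0 - PV(D) = 50.2700 - 1.21809191 = 49.05190809
d1 = (ln(S_0'/K) + (r + sigma^2/2)*T) / (sigma*sqrt(T)) = 0.30763895
d2 = d1 - sigma*sqrt(T) = 0.06015158
exp(-rT) = 0.97726248
N(-d1) = 0.37917854; N(-d2) = 0.47601746
P = K * exp(-rT) * N(-d2) - S_0' * N(-d1) = 47.9600 * 0.97726248 * 0.47601746 - 49.05190809 * 0.37917854 = 3.7113

Answer: Price = 3.7113
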